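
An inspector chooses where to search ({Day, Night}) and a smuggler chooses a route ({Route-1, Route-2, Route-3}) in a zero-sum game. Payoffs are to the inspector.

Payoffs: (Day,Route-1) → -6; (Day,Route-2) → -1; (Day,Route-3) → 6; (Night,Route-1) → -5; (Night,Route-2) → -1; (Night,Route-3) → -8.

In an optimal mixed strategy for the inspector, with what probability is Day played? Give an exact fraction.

1/5

Row minima: Day → -6, Night → -8; maximin = -6.
Column maxima: Route-1 → -5, Route-2 → -1, Route-3 → 6; minimax = -5.
-6 ≠ -5, so there is no saddle point; optimal play is mixed.
Route-2 is strictly dominated by Route-1 (it gives the inspector strictly more in every row), so the smuggler never plays it.
On the remaining 2×2 (Day, Night vs Route-1, Route-3):
Let the inspector play Day with probability p. Expected payoff against Route-1: (-6)p + (-5)(1−p) = −p − 5; against Route-3: 6p + (-8)(1−p) = 14p − 8.
Setting these equal: −p − 5 = 14p − 8 ⇒ −15p = -3 ⇒ p = 1/5, and the value is (-1)·(1/5) − 5 = -26/5.
For the smuggler: with q = P(Route-1), equating Day's and Night's payoffs gives −12q + 6 = 3q − 8 ⇒ q = 14/15.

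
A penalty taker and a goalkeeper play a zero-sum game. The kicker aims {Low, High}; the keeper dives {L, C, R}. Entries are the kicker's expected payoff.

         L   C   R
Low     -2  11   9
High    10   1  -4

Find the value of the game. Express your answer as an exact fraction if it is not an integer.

Row minima: Low → -2, High → -4; maximin = -2.
Column maxima: L → 10, C → 11, R → 9; minimax = 9.
-2 ≠ 9, so there is no saddle point; optimal play is mixed.
C is strictly dominated by R (it gives the kicker strictly more in every row), so the keeper never plays it.
On the remaining 2×2 (Low, High vs L, R):
Let the kicker play Low with probability p. Expected payoff against L: (-2)p + 10(1−p) = −12p + 10; against R: 9p + (-4)(1−p) = 13p − 4.
Setting these equal: −12p + 10 = 13p − 4 ⇒ −25p = -14 ⇒ p = 14/25, and the value is (-12)·(14/25) + 10 = 82/25.
For the keeper: with q = P(L), equating Low's and High's payoffs gives −11q + 9 = 14q − 4 ⇒ q = 13/25.

82/25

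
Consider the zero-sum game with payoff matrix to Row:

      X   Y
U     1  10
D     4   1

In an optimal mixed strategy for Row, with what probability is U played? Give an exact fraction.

Row minima: U → 1, D → 1; maximin = 1.
Column maxima: X → 4, Y → 10; minimax = 4.
1 ≠ 4, so there is no saddle point; optimal play is mixed.
Let Row play U with probability p. Expected payoff against X: 1p + 4(1−p) = −3p + 4; against Y: 10p + 1(1−p) = 9p + 1.
Setting these equal: −3p + 4 = 9p + 1 ⇒ −12p = -3 ⇒ p = 1/4, and the value is (-3)·(1/4) + 4 = 13/4.
For Column: with q = P(X), equating U's and D's payoffs gives −9q + 10 = 3q + 1 ⇒ q = 3/4.

1/4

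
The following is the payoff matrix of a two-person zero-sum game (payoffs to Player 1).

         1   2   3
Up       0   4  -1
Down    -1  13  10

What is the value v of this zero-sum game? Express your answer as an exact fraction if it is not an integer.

Row minima: Up → -1, Down → -1; maximin = -1.
Column maxima: 1 → 0, 2 → 13, 3 → 10; minimax = 0.
-1 ≠ 0, so there is no saddle point; optimal play is mixed.
2 is strictly dominated by 1 (it gives Player 1 strictly more in every row), so Player 2 never plays it.
On the remaining 2×2 (Up, Down vs 1, 3):
Let Player 1 play Up with probability p. Expected payoff against 1: 0p + (-1)(1−p) = p − 1; against 3: (-1)p + 10(1−p) = −11p + 10.
Setting these equal: p − 1 = −11p + 10 ⇒ 12p = 11 ⇒ p = 11/12, and the value is (1)·(11/12) − 1 = -1/12.
For Player 2: with q = P(1), equating Up's and Down's payoffs gives q − 1 = −11q + 10 ⇒ q = 11/12.

-1/12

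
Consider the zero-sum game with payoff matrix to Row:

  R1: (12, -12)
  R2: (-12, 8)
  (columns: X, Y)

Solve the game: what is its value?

-12/11

Row minima: R1 → -12, R2 → -12; maximin = -12.
Column maxima: X → 12, Y → 8; minimax = 8.
-12 ≠ 8, so there is no saddle point; optimal play is mixed.
Let Row play R1 with probability p. Expected payoff against X: 12p + (-12)(1−p) = 24p − 12; against Y: (-12)p + 8(1−p) = −20p + 8.
Setting these equal: 24p − 12 = −20p + 8 ⇒ 44p = 20 ⇒ p = 5/11, and the value is (24)·(5/11) − 12 = -12/11.
For Column: with q = P(X), equating R1's and R2's payoffs gives 24q − 12 = −20q + 8 ⇒ q = 5/11.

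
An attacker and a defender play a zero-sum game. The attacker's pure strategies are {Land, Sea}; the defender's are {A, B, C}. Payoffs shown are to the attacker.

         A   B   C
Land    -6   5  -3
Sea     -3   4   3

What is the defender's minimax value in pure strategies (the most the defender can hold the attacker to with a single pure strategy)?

-3

Column maxima: A → -3, B → 5, C → 3.
The smallest of these is -3.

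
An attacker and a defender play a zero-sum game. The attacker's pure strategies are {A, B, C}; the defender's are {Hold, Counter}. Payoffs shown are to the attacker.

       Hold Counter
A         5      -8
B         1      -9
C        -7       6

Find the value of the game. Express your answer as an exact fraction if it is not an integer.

-1

Row minima: A → -8, B → -9, C → -7; maximin = -7.
Column maxima: Hold → 5, Counter → 6; minimax = 5.
-7 ≠ 5, so there is no saddle point; optimal play is mixed.
B is strictly dominated by A, so the attacker never plays it.
On the remaining 2×2 (A, C vs Hold, Counter):
Let the attacker play A with probability p. Expected payoff against Hold: 5p + (-7)(1−p) = 12p − 7; against Counter: (-8)p + 6(1−p) = −14p + 6.
Setting these equal: 12p − 7 = −14p + 6 ⇒ 26p = 13 ⇒ p = 1/2, and the value is (12)·(1/2) − 7 = -1.
For the defender: with q = P(Hold), equating A's and C's payoffs gives 13q − 8 = −13q + 6 ⇒ q = 7/13.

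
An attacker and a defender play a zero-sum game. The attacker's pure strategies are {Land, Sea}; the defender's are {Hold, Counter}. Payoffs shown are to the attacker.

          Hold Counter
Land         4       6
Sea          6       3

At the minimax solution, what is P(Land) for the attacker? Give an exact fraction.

Row minima: Land → 4, Sea → 3; maximin = 4.
Column maxima: Hold → 6, Counter → 6; minimax = 6.
4 ≠ 6, so there is no saddle point; optimal play is mixed.
Let the attacker play Land with probability p. Expected payoff against Hold: 4p + 6(1−p) = −2p + 6; against Counter: 6p + 3(1−p) = 3p + 3.
Setting these equal: −2p + 6 = 3p + 3 ⇒ −5p = -3 ⇒ p = 3/5, and the value is (-2)·(3/5) + 6 = 24/5.
For the defender: with q = P(Hold), equating Land's and Sea's payoffs gives −2q + 6 = 3q + 3 ⇒ q = 3/5.

3/5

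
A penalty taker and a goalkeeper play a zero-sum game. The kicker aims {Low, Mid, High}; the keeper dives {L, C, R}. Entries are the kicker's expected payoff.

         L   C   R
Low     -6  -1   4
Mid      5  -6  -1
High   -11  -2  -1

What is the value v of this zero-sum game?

Row minima: Low → -6, Mid → -6, High → -11; maximin = -6.
Column maxima: L → 5, C → -1, R → 4; minimax = -1.
-6 ≠ -1, so there is no saddle point; optimal play is mixed.
High is strictly dominated by Low, so the kicker never plays it.
R is strictly dominated by C (it gives the kicker strictly more in every row), so the keeper never plays it.
On the remaining 2×2 (Low, Mid vs L, C):
Let the kicker play Low with probability p. Expected payoff against L: (-6)p + 5(1−p) = −11p + 5; against C: (-1)p + (-6)(1−p) = 5p − 6.
Setting these equal: −11p + 5 = 5p − 6 ⇒ −16p = -11 ⇒ p = 11/16, and the value is (-11)·(11/16) + 5 = -41/16.
For the keeper: with q = P(L), equating Low's and Mid's payoffs gives −5q − 1 = 11q − 6 ⇒ q = 5/16.

-41/16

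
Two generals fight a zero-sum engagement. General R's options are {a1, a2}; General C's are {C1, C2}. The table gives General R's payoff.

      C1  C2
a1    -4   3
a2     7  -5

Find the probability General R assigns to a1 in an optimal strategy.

Row minima: a1 → -4, a2 → -5; maximin = -4.
Column maxima: C1 → 7, C2 → 3; minimax = 3.
-4 ≠ 3, so there is no saddle point; optimal play is mixed.
Let General R play a1 with probability p. Expected payoff against C1: (-4)p + 7(1−p) = −11p + 7; against C2: 3p + (-5)(1−p) = 8p − 5.
Setting these equal: −11p + 7 = 8p − 5 ⇒ −19p = -12 ⇒ p = 12/19, and the value is (-11)·(12/19) + 7 = 1/19.
For General C: with q = P(C1), equating a1's and a2's payoffs gives −7q + 3 = 12q − 5 ⇒ q = 8/19.

12/19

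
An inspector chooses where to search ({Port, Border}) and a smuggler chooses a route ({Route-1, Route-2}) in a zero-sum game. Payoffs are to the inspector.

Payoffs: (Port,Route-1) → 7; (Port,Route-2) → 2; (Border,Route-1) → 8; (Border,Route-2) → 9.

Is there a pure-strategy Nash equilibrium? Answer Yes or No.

Row minima: Port → 2, Border → 8; maximin = 8.
Column maxima: Route-1 → 8, Route-2 → 9; minimax = 8.
maximin = minimax = 8, so a saddle point exists.

Yes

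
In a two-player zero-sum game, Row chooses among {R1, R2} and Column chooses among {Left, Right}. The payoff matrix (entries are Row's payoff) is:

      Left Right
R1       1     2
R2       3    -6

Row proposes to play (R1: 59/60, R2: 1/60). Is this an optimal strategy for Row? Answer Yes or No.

No

Against Left this mix gives (59/60)·1 + (1/60)·3 = 31/30.
Against Right this mix gives (59/60)·2 + (1/60)·(-6) = 28/15.
Column will play Left, holding Row to 31/30. Shifting weight toward the row that does better against Left would raise this floor (the equalizing mix achieves 6/5 against both Left and Right), so the proposed strategy is not optimal.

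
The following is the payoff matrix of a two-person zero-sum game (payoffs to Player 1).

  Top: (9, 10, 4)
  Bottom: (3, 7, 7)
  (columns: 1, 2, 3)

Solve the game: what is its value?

17/3

Row minima: Top → 4, Bottom → 3; maximin = 4.
Column maxima: 1 → 9, 2 → 10, 3 → 7; minimax = 7.
4 ≠ 7, so there is no saddle point; optimal play is mixed.
2 is strictly dominated by 1 (it gives Player 1 strictly more in every row), so Player 2 never plays it.
On the remaining 2×2 (Top, Bottom vs 1, 3):
Let Player 1 play Top with probability p. Expected payoff against 1: 9p + 3(1−p) = 6p + 3; against 3: 4p + 7(1−p) = −3p + 7.
Setting these equal: 6p + 3 = −3p + 7 ⇒ 9p = 4 ⇒ p = 4/9, and the value is (6)·(4/9) + 3 = 17/3.
For Player 2: with q = P(1), equating Top's and Bottom's payoffs gives 5q + 4 = −4q + 7 ⇒ q = 1/3.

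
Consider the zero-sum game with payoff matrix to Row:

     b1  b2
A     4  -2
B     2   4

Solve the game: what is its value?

5/2

Row minima: A → -2, B → 2; maximin = 2.
Column maxima: b1 → 4, b2 → 4; minimax = 4.
2 ≠ 4, so there is no saddle point; optimal play is mixed.
Let Row play A with probability p. Expected payoff against b1: 4p + 2(1−p) = 2p + 2; against b2: (-2)p + 4(1−p) = −6p + 4.
Setting these equal: 2p + 2 = −6p + 4 ⇒ 8p = 2 ⇒ p = 1/4, and the value is (2)·(1/4) + 2 = 5/2.
For Column: with q = P(b1), equating A's and B's payoffs gives 6q − 2 = −2q + 4 ⇒ q = 3/4.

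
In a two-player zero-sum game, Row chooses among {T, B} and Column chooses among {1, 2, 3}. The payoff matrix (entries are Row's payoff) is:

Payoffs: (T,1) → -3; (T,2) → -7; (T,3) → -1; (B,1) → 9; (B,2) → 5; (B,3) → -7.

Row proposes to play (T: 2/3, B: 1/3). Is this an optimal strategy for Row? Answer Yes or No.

Yes

Against 1 this mix gives (2/3)·(-3) + (1/3)·9 = 1.
Against 2 this mix gives (2/3)·(-7) + (1/3)·5 = -3.
Against 3 this mix gives (2/3)·(-1) + (1/3)·(-7) = -3.
All of Column's active replies (2, 3) yield -3, and no column does worse for Row. The mix makes Column indifferent and guarantees -3, so it is optimal.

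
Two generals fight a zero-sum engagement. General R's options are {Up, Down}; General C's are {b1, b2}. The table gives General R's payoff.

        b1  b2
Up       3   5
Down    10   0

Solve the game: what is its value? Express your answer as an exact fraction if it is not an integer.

Row minima: Up → 3, Down → 0; maximin = 3.
Column maxima: b1 → 10, b2 → 5; minimax = 5.
3 ≠ 5, so there is no saddle point; optimal play is mixed.
Let General R play Up with probability p. Expected payoff against b1: 3p + 10(1−p) = −7p + 10; against b2: 5p + 0(1−p) = 5p.
Setting these equal: −7p + 10 = 5p ⇒ −12p = -10 ⇒ p = 5/6, and the value is (-7)·(5/6) + 10 = 25/6.
For General C: with q = P(b1), equating Up's and Down's payoffs gives −2q + 5 = 10q ⇒ q = 5/12.

25/6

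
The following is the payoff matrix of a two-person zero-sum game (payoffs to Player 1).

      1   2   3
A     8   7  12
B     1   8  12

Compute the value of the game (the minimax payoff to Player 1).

Row minima: A → 7, B → 1; maximin = 7.
Column maxima: 1 → 8, 2 → 8, 3 → 12; minimax = 8.
7 ≠ 8, so there is no saddle point; optimal play is mixed.
3 is strictly dominated by 1 (it gives Player 1 strictly more in every row), so Player 2 never plays it.
On the remaining 2×2 (A, B vs 1, 2):
Let Player 1 play A with probability p. Expected payoff against 1: 8p + 1(1−p) = 7p + 1; against 2: 7p + 8(1−p) = −p + 8.
Setting these equal: 7p + 1 = −p + 8 ⇒ 8p = 7 ⇒ p = 7/8, and the value is (7)·(7/8) + 1 = 57/8.
For Player 2: with q = P(1), equating A's and B's payoffs gives q + 7 = −7q + 8 ⇒ q = 1/8.

57/8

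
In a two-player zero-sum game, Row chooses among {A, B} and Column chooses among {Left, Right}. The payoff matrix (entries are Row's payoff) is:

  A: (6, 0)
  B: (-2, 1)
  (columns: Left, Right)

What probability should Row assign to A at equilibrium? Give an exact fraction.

Row minima: A → 0, B → -2; maximin = 0.
Column maxima: Left → 6, Right → 1; minimax = 1.
0 ≠ 1, so there is no saddle point; optimal play is mixed.
Let Row play A with probability p. Expected payoff against Left: 6p + (-2)(1−p) = 8p − 2; against Right: 0p + 1(1−p) = −p + 1.
Setting these equal: 8p − 2 = −p + 1 ⇒ 9p = 3 ⇒ p = 1/3, and the value is (8)·(1/3) − 2 = 2/3.
For Column: with q = P(Left), equating A's and B's payoffs gives 6q = −3q + 1 ⇒ q = 1/9.

1/3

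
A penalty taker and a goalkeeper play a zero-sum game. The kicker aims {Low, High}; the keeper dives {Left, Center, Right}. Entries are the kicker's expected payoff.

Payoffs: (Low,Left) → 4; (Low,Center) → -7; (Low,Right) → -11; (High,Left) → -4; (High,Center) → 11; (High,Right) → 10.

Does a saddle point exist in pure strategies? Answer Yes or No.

Row minima: Low → -11, High → -4; maximin = -4.
Column maxima: Left → 4, Center → 11, Right → 10; minimax = 4.
-4 ≠ 4, so no pure-strategy equilibrium exists.

No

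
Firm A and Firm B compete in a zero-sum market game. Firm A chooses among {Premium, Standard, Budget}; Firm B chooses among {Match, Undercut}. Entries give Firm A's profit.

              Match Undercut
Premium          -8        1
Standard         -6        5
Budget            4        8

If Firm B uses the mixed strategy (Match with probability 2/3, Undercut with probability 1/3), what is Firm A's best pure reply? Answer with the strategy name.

Expected payoff of Premium: (2/3)·(-8) + (1/3)·1 = -5.
Expected payoff of Standard: (2/3)·(-6) + (1/3)·5 = -7/3.
Expected payoff of Budget: (2/3)·4 + (1/3)·8 = 16/3.
The largest is 16/3, so Firm A's best response is Budget.

Budget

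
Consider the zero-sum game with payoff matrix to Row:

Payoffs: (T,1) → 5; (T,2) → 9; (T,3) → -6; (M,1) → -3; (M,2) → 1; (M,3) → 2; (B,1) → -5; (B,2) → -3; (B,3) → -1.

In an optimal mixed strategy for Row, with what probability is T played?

Row minima: T → -6, M → -3, B → -5; maximin = -3.
Column maxima: 1 → 5, 2 → 9, 3 → 2; minimax = 2.
-3 ≠ 2, so there is no saddle point; optimal play is mixed.
B is strictly dominated by M, so Row never plays it.
2 is strictly dominated by 1 (it gives Row strictly more in every row), so Column never plays it.
On the remaining 2×2 (T, M vs 1, 3):
Let Row play T with probability p. Expected payoff against 1: 5p + (-3)(1−p) = 8p − 3; against 3: (-6)p + 2(1−p) = −8p + 2.
Setting these equal: 8p − 3 = −8p + 2 ⇒ 16p = 5 ⇒ p = 5/16, and the value is (8)·(5/16) − 3 = -1/2.
For Column: with q = P(1), equating T's and M's payoffs gives 11q − 6 = −5q + 2 ⇒ q = 1/2.

5/16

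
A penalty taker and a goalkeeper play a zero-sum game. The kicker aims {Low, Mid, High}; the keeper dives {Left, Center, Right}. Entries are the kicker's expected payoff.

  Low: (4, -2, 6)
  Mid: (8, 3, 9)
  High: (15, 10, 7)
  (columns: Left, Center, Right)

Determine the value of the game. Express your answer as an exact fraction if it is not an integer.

23/3

Row minima: Low → -2, Mid → 3, High → 7; maximin = 7.
Column maxima: Left → 15, Center → 10, Right → 9; minimax = 9.
7 ≠ 9, so there is no saddle point; optimal play is mixed.
Low is strictly dominated by Mid, so the kicker never plays it.
Left is strictly dominated by Center (it gives the kicker strictly more in every row), so the keeper never plays it.
On the remaining 2×2 (Mid, High vs Center, Right):
Let the kicker play Mid with probability p. Expected payoff against Center: 3p + 10(1−p) = −7p + 10; against Right: 9p + 7(1−p) = 2p + 7.
Setting these equal: −7p + 10 = 2p + 7 ⇒ −9p = -3 ⇒ p = 1/3, and the value is (-7)·(1/3) + 10 = 23/3.
For the keeper: with q = P(Center), equating Mid's and High's payoffs gives −6q + 9 = 3q + 7 ⇒ q = 2/9.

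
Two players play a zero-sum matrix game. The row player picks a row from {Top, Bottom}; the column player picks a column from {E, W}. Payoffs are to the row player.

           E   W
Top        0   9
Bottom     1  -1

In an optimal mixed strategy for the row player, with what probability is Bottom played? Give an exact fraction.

9/11

Row minima: Top → 0, Bottom → -1; maximin = 0.
Column maxima: E → 1, W → 9; minimax = 1.
0 ≠ 1, so there is no saddle point; optimal play is mixed.
Let the row player play Top with probability p. Expected payoff against E: 0p + 1(1−p) = −p + 1; against W: 9p + (-1)(1−p) = 10p − 1.
Setting these equal: −p + 1 = 10p − 1 ⇒ −11p = -2 ⇒ p = 2/11, and the value is (-1)·(2/11) + 1 = 9/11.
For the column player: with q = P(E), equating Top's and Bottom's payoffs gives −9q + 9 = 2q − 1 ⇒ q = 10/11.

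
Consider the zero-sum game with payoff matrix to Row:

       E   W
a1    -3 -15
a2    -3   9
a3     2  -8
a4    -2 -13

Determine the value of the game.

Row minima: a1 → -15, a2 → -3, a3 → -8, a4 → -13; maximin = -3.
Column maxima: E → 2, W → 9; minimax = 2.
-3 ≠ 2, so there is no saddle point; optimal play is mixed.
a1 is strictly dominated by a3, so Row never plays it.
a4 is strictly dominated by a3, so Row never plays it.
On the remaining 2×2 (a2, a3 vs E, W):
Let Row play a2 with probability p. Expected payoff against E: (-3)p + 2(1−p) = −5p + 2; against W: 9p + (-8)(1−p) = 17p − 8.
Setting these equal: −5p + 2 = 17p − 8 ⇒ −22p = -10 ⇒ p = 5/11, and the value is (-5)·(5/11) + 2 = -3/11.
For Column: with q = P(E), equating a2's and a3's payoffs gives −12q + 9 = 10q − 8 ⇒ q = 17/22.

-3/11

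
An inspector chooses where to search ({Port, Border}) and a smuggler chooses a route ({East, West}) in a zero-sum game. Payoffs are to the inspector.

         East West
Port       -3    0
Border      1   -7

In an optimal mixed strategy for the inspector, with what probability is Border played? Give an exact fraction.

Row minima: Port → -3, Border → -7; maximin = -3.
Column maxima: East → 1, West → 0; minimax = 0.
-3 ≠ 0, so there is no saddle point; optimal play is mixed.
Let the inspector play Port with probability p. Expected payoff against East: (-3)p + 1(1−p) = −4p + 1; against West: 0p + (-7)(1−p) = 7p − 7.
Setting these equal: −4p + 1 = 7p − 7 ⇒ −11p = -8 ⇒ p = 8/11, and the value is (-4)·(8/11) + 1 = -21/11.
For the smuggler: with q = P(East), equating Port's and Border's payoffs gives −3q = 8q − 7 ⇒ q = 7/11.

3/11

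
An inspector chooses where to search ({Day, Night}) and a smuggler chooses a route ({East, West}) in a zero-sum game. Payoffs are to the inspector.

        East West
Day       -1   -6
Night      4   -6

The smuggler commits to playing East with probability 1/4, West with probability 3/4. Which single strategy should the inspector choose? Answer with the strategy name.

Night

Expected payoff of Day: (1/4)·(-1) + (3/4)·(-6) = -19/4.
Expected payoff of Night: (1/4)·4 + (3/4)·(-6) = -7/2.
The largest is -7/2, so the inspector's best response is Night.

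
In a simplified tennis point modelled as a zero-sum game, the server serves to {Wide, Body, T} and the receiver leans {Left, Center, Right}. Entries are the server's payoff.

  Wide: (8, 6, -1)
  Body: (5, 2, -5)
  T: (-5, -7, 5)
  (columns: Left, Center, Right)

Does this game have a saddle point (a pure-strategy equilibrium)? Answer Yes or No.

No

Row minima: Wide → -1, Body → -5, T → -7; maximin = -1.
Column maxima: Left → 8, Center → 6, Right → 5; minimax = 5.
-1 ≠ 5, so no pure-strategy equilibrium exists.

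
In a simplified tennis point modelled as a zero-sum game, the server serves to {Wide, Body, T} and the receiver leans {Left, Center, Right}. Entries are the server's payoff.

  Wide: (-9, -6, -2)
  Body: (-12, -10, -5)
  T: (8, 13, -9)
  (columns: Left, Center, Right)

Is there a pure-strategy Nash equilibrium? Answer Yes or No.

No

Row minima: Wide → -9, Body → -12, T → -9; maximin = -9.
Column maxima: Left → 8, Center → 13, Right → -2; minimax = -2.
-9 ≠ -2, so no pure-strategy equilibrium exists.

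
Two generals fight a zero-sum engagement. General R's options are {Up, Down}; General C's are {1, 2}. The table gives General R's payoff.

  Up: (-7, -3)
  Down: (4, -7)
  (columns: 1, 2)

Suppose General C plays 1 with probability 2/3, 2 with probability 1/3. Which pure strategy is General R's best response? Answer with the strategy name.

Down

Expected payoff of Up: (2/3)·(-7) + (1/3)·(-3) = -17/3.
Expected payoff of Down: (2/3)·4 + (1/3)·(-7) = 1/3.
The largest is 1/3, so General R's best response is Down.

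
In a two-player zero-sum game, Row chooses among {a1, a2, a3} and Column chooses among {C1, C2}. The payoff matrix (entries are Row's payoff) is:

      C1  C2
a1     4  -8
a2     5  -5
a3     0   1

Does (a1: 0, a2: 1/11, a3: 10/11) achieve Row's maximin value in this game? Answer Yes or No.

Yes

Against C1 this mix gives (1/11)·5 + (10/11)·0 = 5/11.
Against C2 this mix gives (1/11)·(-5) + (10/11)·1 = 5/11.
All of Column's active replies (C1, C2) yield 5/11, and no column does worse for Row. The mix makes Column indifferent and guarantees 5/11, so it is optimal.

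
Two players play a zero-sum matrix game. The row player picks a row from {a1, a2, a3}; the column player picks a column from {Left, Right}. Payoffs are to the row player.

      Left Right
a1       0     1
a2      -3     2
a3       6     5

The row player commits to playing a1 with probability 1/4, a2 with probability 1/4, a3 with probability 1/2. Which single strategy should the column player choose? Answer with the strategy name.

Left

If the column player plays Left, the row player's expected payoff is (1/4)·0 + (1/4)·(-3) + (1/2)·6 = 9/4.
If the column player plays Right, the row player's expected payoff is (1/4)·1 + (1/4)·2 + (1/2)·5 = 13/4.
The column player minimizes the row player's payoff; the smallest is 9/4, so the best response is Left.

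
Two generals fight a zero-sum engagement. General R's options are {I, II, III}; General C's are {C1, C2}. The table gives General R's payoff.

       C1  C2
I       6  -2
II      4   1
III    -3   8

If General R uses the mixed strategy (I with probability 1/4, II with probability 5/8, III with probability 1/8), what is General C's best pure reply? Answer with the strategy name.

C2

If General C plays C1, General R's expected payoff is (1/4)·6 + (5/8)·4 + (1/8)·(-3) = 29/8.
If General C plays C2, General R's expected payoff is (1/4)·(-2) + (5/8)·1 + (1/8)·8 = 9/8.
General C minimizes General R's payoff; the smallest is 9/8, so the best response is C2.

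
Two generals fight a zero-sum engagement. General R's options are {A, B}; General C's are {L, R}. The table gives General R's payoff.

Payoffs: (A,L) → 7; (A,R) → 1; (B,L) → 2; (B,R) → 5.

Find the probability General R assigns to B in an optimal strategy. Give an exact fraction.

Row minima: A → 1, B → 2; maximin = 2.
Column maxima: L → 7, R → 5; minimax = 5.
2 ≠ 5, so there is no saddle point; optimal play is mixed.
Let General R play A with probability p. Expected payoff against L: 7p + 2(1−p) = 5p + 2; against R: 1p + 5(1−p) = −4p + 5.
Setting these equal: 5p + 2 = −4p + 5 ⇒ 9p = 3 ⇒ p = 1/3, and the value is (5)·(1/3) + 2 = 11/3.
For General C: with q = P(L), equating A's and B's payoffs gives 6q + 1 = −3q + 5 ⇒ q = 4/9.

2/3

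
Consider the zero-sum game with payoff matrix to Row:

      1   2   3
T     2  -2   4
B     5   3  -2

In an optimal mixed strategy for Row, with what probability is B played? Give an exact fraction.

Row minima: T → -2, B → -2; maximin = -2.
Column maxima: 1 → 5, 2 → 3, 3 → 4; minimax = 3.
-2 ≠ 3, so there is no saddle point; optimal play is mixed.
1 is strictly dominated by 2 (it gives Row strictly more in every row), so Column never plays it.
On the remaining 2×2 (T, B vs 2, 3):
Let Row play T with probability p. Expected payoff against 2: (-2)p + 3(1−p) = −5p + 3; against 3: 4p + (-2)(1−p) = 6p − 2.
Setting these equal: −5p + 3 = 6p − 2 ⇒ −11p = -5 ⇒ p = 5/11, and the value is (-5)·(5/11) + 3 = 8/11.
For Column: with q = P(2), equating T's and B's payoffs gives −6q + 4 = 5q − 2 ⇒ q = 6/11.

6/11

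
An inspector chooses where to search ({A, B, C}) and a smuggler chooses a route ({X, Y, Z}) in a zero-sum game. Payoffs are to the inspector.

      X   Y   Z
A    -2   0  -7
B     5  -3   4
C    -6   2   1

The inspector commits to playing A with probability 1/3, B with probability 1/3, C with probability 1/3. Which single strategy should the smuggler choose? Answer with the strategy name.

If the smuggler plays X, the inspector's expected payoff is (1/3)·(-2) + (1/3)·5 + (1/3)·(-6) = -1.
If the smuggler plays Y, the inspector's expected payoff is (1/3)·0 + (1/3)·(-3) + (1/3)·2 = -1/3.
If the smuggler plays Z, the inspector's expected payoff is (1/3)·(-7) + (1/3)·4 + (1/3)·1 = -2/3.
The smuggler minimizes the inspector's payoff; the smallest is -1, so the best response is X.

X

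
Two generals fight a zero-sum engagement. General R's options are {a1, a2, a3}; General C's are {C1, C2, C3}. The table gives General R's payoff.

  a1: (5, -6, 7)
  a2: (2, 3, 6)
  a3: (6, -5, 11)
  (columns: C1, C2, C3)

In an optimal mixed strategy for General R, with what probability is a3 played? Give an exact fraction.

Row minima: a1 → -6, a2 → 2, a3 → -5; maximin = 2.
Column maxima: C1 → 6, C2 → 3, C3 → 11; minimax = 3.
2 ≠ 3, so there is no saddle point; optimal play is mixed.
a1 is strictly dominated by a3, so General R never plays it.
C3 is strictly dominated by C1 (it gives General R strictly more in every row), so General C never plays it.
On the remaining 2×2 (a2, a3 vs C1, C2):
Let General R play a2 with probability p. Expected payoff against C1: 2p + 6(1−p) = −4p + 6; against C2: 3p + (-5)(1−p) = 8p − 5.
Setting these equal: −4p + 6 = 8p − 5 ⇒ −12p = -11 ⇒ p = 11/12, and the value is (-4)·(11/12) + 6 = 7/3.
For General C: with q = P(C1), equating a2's and a3's payoffs gives −q + 3 = 11q − 5 ⇒ q = 2/3.

1/12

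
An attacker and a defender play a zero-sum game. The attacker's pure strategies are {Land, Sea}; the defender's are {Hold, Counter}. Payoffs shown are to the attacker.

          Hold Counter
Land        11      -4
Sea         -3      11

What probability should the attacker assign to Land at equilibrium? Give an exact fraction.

14/29

Row minima: Land → -4, Sea → -3; maximin = -3.
Column maxima: Hold → 11, Counter → 11; minimax = 11.
-3 ≠ 11, so there is no saddle point; optimal play is mixed.
Let the attacker play Land with probability p. Expected payoff against Hold: 11p + (-3)(1−p) = 14p − 3; against Counter: (-4)p + 11(1−p) = −15p + 11.
Setting these equal: 14p − 3 = −15p + 11 ⇒ 29p = 14 ⇒ p = 14/29, and the value is (14)·(14/29) − 3 = 109/29.
For the defender: with q = P(Hold), equating Land's and Sea's payoffs gives 15q − 4 = −14q + 11 ⇒ q = 15/29.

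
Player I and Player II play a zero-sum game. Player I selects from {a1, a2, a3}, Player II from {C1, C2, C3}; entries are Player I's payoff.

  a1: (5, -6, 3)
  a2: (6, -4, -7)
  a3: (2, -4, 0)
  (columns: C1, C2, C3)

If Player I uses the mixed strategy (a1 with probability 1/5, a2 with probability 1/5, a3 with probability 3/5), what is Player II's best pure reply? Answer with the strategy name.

C2

If Player II plays C1, Player I's expected payoff is (1/5)·5 + (1/5)·6 + (3/5)·2 = 17/5.
If Player II plays C2, Player I's expected payoff is (1/5)·(-6) + (1/5)·(-4) + (3/5)·(-4) = -22/5.
If Player II plays C3, Player I's expected payoff is (1/5)·3 + (1/5)·(-7) + (3/5)·0 = -4/5.
Player II minimizes Player I's payoff; the smallest is -22/5, so the best response is C2.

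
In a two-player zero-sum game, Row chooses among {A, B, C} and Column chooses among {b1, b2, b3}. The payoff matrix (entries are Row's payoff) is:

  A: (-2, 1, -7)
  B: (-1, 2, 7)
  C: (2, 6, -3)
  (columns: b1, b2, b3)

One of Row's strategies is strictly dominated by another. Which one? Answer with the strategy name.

A

B gives a strictly higher payoff than A against every column: -1 > -2, 2 > 1, 7 > -7.
So A is strictly dominated and Row never plays it.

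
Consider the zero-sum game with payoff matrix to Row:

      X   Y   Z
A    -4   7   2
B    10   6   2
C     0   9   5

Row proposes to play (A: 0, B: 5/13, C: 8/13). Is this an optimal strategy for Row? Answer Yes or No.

Yes

Against X this mix gives (5/13)·10 + (8/13)·0 = 50/13.
Against Y this mix gives (5/13)·6 + (8/13)·9 = 102/13.
Against Z this mix gives (5/13)·2 + (8/13)·5 = 50/13.
All of Column's active replies (X, Z) yield 50/13, and no column does worse for Row. The mix makes Column indifferent and guarantees 50/13, so it is optimal.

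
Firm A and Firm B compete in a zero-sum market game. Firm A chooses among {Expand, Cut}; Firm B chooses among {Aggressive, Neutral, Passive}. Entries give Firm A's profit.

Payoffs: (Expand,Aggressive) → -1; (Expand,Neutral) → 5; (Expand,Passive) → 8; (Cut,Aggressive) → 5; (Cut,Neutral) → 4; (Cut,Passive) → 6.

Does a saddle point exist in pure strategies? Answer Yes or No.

No

Row minima: Expand → -1, Cut → 4; maximin = 4.
Column maxima: Aggressive → 5, Neutral → 5, Passive → 8; minimax = 5.
4 ≠ 5, so no pure-strategy equilibrium exists.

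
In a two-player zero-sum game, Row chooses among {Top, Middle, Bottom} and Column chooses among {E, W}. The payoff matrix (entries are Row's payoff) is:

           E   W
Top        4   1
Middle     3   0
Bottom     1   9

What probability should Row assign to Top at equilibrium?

Row minima: Top → 1, Middle → 0, Bottom → 1; maximin = 1.
Column maxima: E → 4, W → 9; minimax = 4.
1 ≠ 4, so there is no saddle point; optimal play is mixed.
Middle is strictly dominated by Top, so Row never plays it.
On the remaining 2×2 (Top, Bottom vs E, W):
Let Row play Top with probability p. Expected payoff against E: 4p + 1(1−p) = 3p + 1; against W: 1p + 9(1−p) = −8p + 9.
Setting these equal: 3p + 1 = −8p + 9 ⇒ 11p = 8 ⇒ p = 8/11, and the value is (3)·(8/11) + 1 = 35/11.
For Column: with q = P(E), equating Top's and Bottom's payoffs gives 3q + 1 = −8q + 9 ⇒ q = 8/11.

8/11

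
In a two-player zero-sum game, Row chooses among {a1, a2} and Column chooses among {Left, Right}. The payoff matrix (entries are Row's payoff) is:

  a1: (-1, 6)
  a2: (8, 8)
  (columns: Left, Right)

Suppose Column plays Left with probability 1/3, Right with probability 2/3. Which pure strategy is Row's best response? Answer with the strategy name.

a2

Expected payoff of a1: (1/3)·(-1) + (2/3)·6 = 11/3.
Expected payoff of a2: (1/3)·8 + (2/3)·8 = 8.
The largest is 8, so Row's best response is a2.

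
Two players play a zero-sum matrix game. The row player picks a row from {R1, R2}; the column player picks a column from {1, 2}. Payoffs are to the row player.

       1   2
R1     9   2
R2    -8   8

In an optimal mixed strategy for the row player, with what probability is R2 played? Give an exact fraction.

Row minima: R1 → 2, R2 → -8; maximin = 2.
Column maxima: 1 → 9, 2 → 8; minimax = 8.
2 ≠ 8, so there is no saddle point; optimal play is mixed.
Let the row player play R1 with probability p. Expected payoff against 1: 9p + (-8)(1−p) = 17p − 8; against 2: 2p + 8(1−p) = −6p + 8.
Setting these equal: 17p − 8 = −6p + 8 ⇒ 23p = 16 ⇒ p = 16/23, and the value is (17)·(16/23) − 8 = 88/23.
For the column player: with q = P(1), equating R1's and R2's payoffs gives 7q + 2 = −16q + 8 ⇒ q = 6/23.

7/23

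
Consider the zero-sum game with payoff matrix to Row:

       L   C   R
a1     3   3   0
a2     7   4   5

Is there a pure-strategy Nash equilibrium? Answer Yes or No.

Row minima: a1 → 0, a2 → 4; maximin = 4.
Column maxima: L → 7, C → 4, R → 5; minimax = 4.
maximin = minimax = 4, so a saddle point exists.

Yes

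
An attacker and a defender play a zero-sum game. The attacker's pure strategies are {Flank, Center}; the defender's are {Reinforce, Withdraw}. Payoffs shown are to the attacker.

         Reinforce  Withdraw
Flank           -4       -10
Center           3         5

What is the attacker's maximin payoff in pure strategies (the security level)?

Row minima: Flank → -10, Center → 3.
The best of these is 3.

3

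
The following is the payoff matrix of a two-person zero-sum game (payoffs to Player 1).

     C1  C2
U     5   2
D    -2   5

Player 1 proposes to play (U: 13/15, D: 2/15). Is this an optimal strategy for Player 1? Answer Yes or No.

No

Against C1 this mix gives (13/15)·5 + (2/15)·(-2) = 61/15.
Against C2 this mix gives (13/15)·2 + (2/15)·5 = 12/5.
Player 2 will play C2, holding Player 1 to 12/5. Shifting weight toward the row that does better against C2 would raise this floor (the equalizing mix achieves 29/10 against both C2 and C1), so the proposed strategy is not optimal.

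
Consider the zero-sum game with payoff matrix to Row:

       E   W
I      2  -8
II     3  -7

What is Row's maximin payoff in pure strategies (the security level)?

Row minima: I → -8, II → -7.
The best of these is -7.

-7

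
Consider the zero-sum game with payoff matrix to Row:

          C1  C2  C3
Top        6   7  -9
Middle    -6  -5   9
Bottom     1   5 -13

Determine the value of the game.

Row minima: Top → -9, Middle → -6, Bottom → -13; maximin = -6.
Column maxima: C1 → 6, C2 → 7, C3 → 9; minimax = 6.
-6 ≠ 6, so there is no saddle point; optimal play is mixed.
Bottom is strictly dominated by Top, so Row never plays it.
C2 is strictly dominated by C1 (it gives Row strictly more in every row), so Column never plays it.
On the remaining 2×2 (Top, Middle vs C1, C3):
Let Row play Top with probability p. Expected payoff against C1: 6p + (-6)(1−p) = 12p − 6; against C3: (-9)p + 9(1−p) = −18p + 9.
Setting these equal: 12p − 6 = −18p + 9 ⇒ 30p = 15 ⇒ p = 1/2, and the value is (12)·(1/2) − 6 = 0.
For Column: with q = P(C1), equating Top's and Middle's payoffs gives 15q − 9 = −15q + 9 ⇒ q = 3/5.

0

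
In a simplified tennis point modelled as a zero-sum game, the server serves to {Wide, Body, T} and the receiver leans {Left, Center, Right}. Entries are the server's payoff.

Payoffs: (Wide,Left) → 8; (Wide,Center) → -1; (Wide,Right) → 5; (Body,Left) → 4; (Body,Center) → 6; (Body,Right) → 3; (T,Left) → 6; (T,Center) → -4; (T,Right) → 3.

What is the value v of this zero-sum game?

11/3

Row minima: Wide → -1, Body → 3, T → -4; maximin = 3.
Column maxima: Left → 8, Center → 6, Right → 5; minimax = 5.
3 ≠ 5, so there is no saddle point; optimal play is mixed.
T is strictly dominated by Wide, so the server never plays it.
Left is strictly dominated by Right (it gives the server strictly more in every row), so the receiver never plays it.
On the remaining 2×2 (Wide, Body vs Center, Right):
Let the server play Wide with probability p. Expected payoff against Center: (-1)p + 6(1−p) = −7p + 6; against Right: 5p + 3(1−p) = 2p + 3.
Setting these equal: −7p + 6 = 2p + 3 ⇒ −9p = -3 ⇒ p = 1/3, and the value is (-7)·(1/3) + 6 = 11/3.
For the receiver: with q = P(Center), equating Wide's and Body's payoffs gives −6q + 5 = 3q + 3 ⇒ q = 2/9.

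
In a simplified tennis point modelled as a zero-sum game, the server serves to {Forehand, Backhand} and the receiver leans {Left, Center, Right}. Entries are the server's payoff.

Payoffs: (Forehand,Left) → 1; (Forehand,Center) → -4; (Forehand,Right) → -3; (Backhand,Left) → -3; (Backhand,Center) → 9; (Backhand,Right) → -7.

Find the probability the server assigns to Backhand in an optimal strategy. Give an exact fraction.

Row minima: Forehand → -4, Backhand → -7; maximin = -4.
Column maxima: Left → 1, Center → 9, Right → -3; minimax = -3.
-4 ≠ -3, so there is no saddle point; optimal play is mixed.
Left is strictly dominated by Right (it gives the server strictly more in every row), so the receiver never plays it.
On the remaining 2×2 (Forehand, Backhand vs Center, Right):
Let the server play Forehand with probability p. Expected payoff against Center: (-4)p + 9(1−p) = −13p + 9; against Right: (-3)p + (-7)(1−p) = 4p − 7.
Setting these equal: −13p + 9 = 4p − 7 ⇒ −17p = -16 ⇒ p = 16/17, and the value is (-13)·(16/17) + 9 = -55/17.
For the receiver: with q = P(Center), equating Forehand's and Backhand's payoffs gives −q − 3 = 16q − 7 ⇒ q = 4/17.

1/17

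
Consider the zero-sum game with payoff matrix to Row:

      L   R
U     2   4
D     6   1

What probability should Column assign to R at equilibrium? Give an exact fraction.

4/7

Row minima: U → 2, D → 1; maximin = 2.
Column maxima: L → 6, R → 4; minimax = 4.
2 ≠ 4, so there is no saddle point; optimal play is mixed.
Let Row play U with probability p. Expected payoff against L: 2p + 6(1−p) = −4p + 6; against R: 4p + 1(1−p) = 3p + 1.
Setting these equal: −4p + 6 = 3p + 1 ⇒ −7p = -5 ⇒ p = 5/7, and the value is (-4)·(5/7) + 6 = 22/7.
For Column: with q = P(L), equating U's and D's payoffs gives −2q + 4 = 5q + 1 ⇒ q = 3/7.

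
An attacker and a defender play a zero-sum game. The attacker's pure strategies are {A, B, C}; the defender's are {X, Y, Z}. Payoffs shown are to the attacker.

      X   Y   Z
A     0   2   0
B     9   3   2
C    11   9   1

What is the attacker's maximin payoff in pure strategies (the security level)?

2

Row minima: A → 0, B → 2, C → 1.
The best of these is 2.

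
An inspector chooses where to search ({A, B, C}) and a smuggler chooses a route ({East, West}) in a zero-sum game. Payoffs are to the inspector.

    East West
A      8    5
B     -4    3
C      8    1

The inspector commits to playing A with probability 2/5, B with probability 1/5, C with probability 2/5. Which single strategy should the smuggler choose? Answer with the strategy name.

West

If the smuggler plays East, the inspector's expected payoff is (2/5)·8 + (1/5)·(-4) + (2/5)·8 = 28/5.
If the smuggler plays West, the inspector's expected payoff is (2/5)·5 + (1/5)·3 + (2/5)·1 = 3.
The smuggler minimizes the inspector's payoff; the smallest is 3, so the best response is West.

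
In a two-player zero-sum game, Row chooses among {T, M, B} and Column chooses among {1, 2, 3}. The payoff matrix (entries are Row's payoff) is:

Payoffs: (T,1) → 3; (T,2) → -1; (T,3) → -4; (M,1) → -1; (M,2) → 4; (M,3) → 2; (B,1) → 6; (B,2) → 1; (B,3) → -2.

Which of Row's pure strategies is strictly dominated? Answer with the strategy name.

B gives a strictly higher payoff than T against every column: 6 > 3, 1 > -1, -2 > -4.
So T is strictly dominated and Row never plays it.

T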